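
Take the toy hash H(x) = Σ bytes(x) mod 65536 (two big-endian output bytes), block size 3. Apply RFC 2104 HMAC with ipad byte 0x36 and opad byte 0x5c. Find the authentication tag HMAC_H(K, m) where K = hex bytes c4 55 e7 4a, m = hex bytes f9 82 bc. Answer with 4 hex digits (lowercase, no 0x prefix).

00f0

Key hex bytes c4 55 e7 4a is 4 bytes > B = 3, so hash it first: H(key) = 02 4a, then zero-pad to 3 bytes: K' = 02 4a 00.
K' ⊕ ipad = 34 7c 36.  K' ⊕ opad = 5e 16 5c.
Inner input = (K'⊕ipad) ∥ m = 34 7c 36 ∥ f9 82 bc.
Inner hash: sum = 52+124+54+249+130+188 = 797 → 03 1d.
Outer input = (K'⊕opad) ∥ inner = 5e 16 5c ∥ 03 1d.
Outer hash (tag): sum = 94+22+92+3+29 = 240 → 00 f0.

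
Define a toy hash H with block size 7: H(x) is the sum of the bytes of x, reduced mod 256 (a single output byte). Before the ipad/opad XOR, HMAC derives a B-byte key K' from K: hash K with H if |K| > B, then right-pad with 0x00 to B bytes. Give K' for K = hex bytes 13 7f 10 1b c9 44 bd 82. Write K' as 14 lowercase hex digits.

09000000000000

|K| = 8 > B = 7, so first hash the key.
H(K): sum = 19+127+16+27+201+68+189+130 = 777; mod 256 = 9 → 09.
Zero-pad H(K) = 09 to 7 bytes: K' = 09 00 00 00 00 00 00.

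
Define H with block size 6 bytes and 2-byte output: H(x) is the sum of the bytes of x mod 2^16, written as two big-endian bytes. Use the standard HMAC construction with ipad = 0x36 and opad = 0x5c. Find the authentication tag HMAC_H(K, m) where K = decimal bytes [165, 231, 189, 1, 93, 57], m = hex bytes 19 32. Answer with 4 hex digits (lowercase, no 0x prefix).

0445

Key decimal bytes [165, 231, 189, 1, 93, 57] = a5 e7 bd 01 5d 39 is exactly B = 6 bytes: K' = a5 e7 bd 01 5d 39.
K' ⊕ ipad = 93 d1 8b 37 6b 0f.  K' ⊕ opad = f9 bb e1 5d 01 65.
Inner input = (K'⊕ipad) ∥ m = 93 d1 8b 37 6b 0f ∥ 19 32.
Inner hash: sum = 147+209+139+55+107+15+25+50 = 747 → 02 eb.
Outer input = (K'⊕opad) ∥ inner = f9 bb e1 5d 01 65 ∥ 02 eb.
Outer hash (tag): sum = 249+187+225+93+1+101+2+235 = 1093 → 04 45.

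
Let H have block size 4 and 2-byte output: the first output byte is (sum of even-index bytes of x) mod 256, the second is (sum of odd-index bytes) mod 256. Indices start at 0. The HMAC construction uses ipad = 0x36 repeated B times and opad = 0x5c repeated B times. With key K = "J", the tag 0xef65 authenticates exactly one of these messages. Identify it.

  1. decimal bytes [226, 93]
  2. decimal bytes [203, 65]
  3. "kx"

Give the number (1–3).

Key "J" = 4a is 1 byte ≤ B = 4; zero-pad to 4 bytes: K' = 4a 00 00 00.
K' ⊕ ipad = 7c 36 36 36; K' ⊕ opad = 16 5c 5c 5c.
m1: inner = H(7c 36 36 36 e2 5d) = 94 c9; tag = H(16 5c 5c 5c 94 c9) = 0681
m2: inner = H(7c 36 36 36 cb 41) = 7d ad; tag = H(16 5c 5c 5c 7d ad) = ef65 ← matches
m3: inner = H(7c 36 36 36 6b 78) = 1d e4; tag = H(16 5c 5c 5c 1d e4) = 8f9c

2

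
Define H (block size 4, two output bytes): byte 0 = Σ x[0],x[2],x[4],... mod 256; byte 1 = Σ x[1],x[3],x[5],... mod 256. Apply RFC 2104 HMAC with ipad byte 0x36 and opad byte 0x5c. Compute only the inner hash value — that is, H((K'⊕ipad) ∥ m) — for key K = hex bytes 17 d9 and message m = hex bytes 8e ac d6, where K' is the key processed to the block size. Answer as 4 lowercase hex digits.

Key hex bytes 17 d9 is 2 bytes ≤ B = 4; zero-pad to 4 bytes: K' = 17 d9 00 00.
K' ⊕ ipad = 21 ef 36 36.
Inner input = 21 ef 36 36 ∥ 8e ac d6.
Inner hash: even-index sum = 443 mod 256 = 187; odd-index sum = 465 mod 256 = 209 → bb d1.

bbd1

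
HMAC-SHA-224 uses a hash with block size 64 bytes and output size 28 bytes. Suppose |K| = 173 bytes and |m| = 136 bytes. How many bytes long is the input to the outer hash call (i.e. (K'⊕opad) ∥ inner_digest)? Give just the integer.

Key is 173 > 64 bytes, so it is hashed to 28 bytes then zero-padded to 64: |K'| = 64.
Outer input = (K'⊕opad) ∥ H(inner) → 64 + 28 = 92 bytes.

92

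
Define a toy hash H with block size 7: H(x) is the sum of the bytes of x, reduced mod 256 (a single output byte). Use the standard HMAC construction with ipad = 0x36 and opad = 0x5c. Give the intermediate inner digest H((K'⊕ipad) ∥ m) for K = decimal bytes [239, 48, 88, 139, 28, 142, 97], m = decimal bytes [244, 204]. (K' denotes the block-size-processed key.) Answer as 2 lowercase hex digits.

03

Key decimal bytes [239, 48, 88, 139, 28, 142, 97] = ef 30 58 8b 1c 8e 61 is exactly B = 7 bytes: K' = ef 30 58 8b 1c 8e 61.
K' ⊕ ipad = d9 06 6e bd 2a b8 57.
Inner input = d9 06 6e bd 2a b8 57 ∥ f4 cc.
Inner hash: sum = 217+6+110+189+42+184+87+244+204 = 1283; mod 256 = 3 → 03.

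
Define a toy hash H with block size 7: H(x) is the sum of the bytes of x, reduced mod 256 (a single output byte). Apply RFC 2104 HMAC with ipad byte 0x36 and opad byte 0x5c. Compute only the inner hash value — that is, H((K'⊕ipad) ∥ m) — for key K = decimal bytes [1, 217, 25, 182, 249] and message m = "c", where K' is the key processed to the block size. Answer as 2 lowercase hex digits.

73

Key decimal bytes [1, 217, 25, 182, 249] = 01 d9 19 b6 f9 is 5 bytes ≤ B = 7; zero-pad to 7 bytes: K' = 01 d9 19 b6 f9 00 00.
K' ⊕ ipad = 37 ef 2f 80 cf 36 36.
Inner input = 37 ef 2f 80 cf 36 36 ∥ 63.
Inner hash: sum = 55+239+47+128+207+54+54+99 = 883; mod 256 = 115 → 73.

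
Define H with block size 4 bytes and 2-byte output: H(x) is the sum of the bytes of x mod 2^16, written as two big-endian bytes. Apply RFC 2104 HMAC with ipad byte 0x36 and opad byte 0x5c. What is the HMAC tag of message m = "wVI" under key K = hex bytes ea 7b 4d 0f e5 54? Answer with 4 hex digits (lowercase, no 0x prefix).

0240

Key hex bytes ea 7b 4d 0f e5 54 is 6 bytes > B = 4, so hash it first: H(key) = 02 fa, then zero-pad to 4 bytes: K' = 02 fa 00 00.
K' ⊕ ipad = 34 cc 36 36.  K' ⊕ opad = 5e a6 5c 5c.
Inner input = (K'⊕ipad) ∥ m = 34 cc 36 36 ∥ 77 56 49.
Inner hash: sum = 52+204+54+54+119+86+73 = 642 → 02 82.
Outer input = (K'⊕opad) ∥ inner = 5e a6 5c 5c ∥ 02 82.
Outer hash (tag): sum = 94+166+92+92+2+130 = 576 → 02 40.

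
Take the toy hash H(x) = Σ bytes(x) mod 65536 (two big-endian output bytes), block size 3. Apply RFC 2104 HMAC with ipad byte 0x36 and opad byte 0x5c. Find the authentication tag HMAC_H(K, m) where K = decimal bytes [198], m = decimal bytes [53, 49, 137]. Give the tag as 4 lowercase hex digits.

019f

Key decimal bytes [198] = c6 is 1 byte ≤ B = 3; zero-pad to 3 bytes: K' = c6 00 00.
K' ⊕ ipad = f0 36 36.  K' ⊕ opad = 9a 5c 5c.
Inner input = (K'⊕ipad) ∥ m = f0 36 36 ∥ 35 31 89.
Inner hash: sum = 240+54+54+53+49+137 = 587 → 02 4b.
Outer input = (K'⊕opad) ∥ inner = 9a 5c 5c ∥ 02 4b.
Outer hash (tag): sum = 154+92+92+2+75 = 415 → 01 9f.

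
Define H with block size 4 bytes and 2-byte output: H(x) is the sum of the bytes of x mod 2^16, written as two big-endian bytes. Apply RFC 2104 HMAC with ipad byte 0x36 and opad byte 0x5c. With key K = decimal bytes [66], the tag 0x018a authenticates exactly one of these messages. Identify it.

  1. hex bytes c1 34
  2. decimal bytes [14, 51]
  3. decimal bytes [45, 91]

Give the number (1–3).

2

Key decimal bytes [66] = 42 is 1 byte ≤ B = 4; zero-pad to 4 bytes: K' = 42 00 00 00.
K' ⊕ ipad = 74 36 36 36; K' ⊕ opad = 1e 5c 5c 5c.
m1: inner = H(74 36 36 36 c1 34) = 02 0b; tag = H(1e 5c 5c 5c 02 0b) = 013f
m2: inner = H(74 36 36 36 0e 33) = 01 57; tag = H(1e 5c 5c 5c 01 57) = 018a ← matches
m3: inner = H(74 36 36 36 2d 5b) = 01 9e; tag = H(1e 5c 5c 5c 01 9e) = 01d1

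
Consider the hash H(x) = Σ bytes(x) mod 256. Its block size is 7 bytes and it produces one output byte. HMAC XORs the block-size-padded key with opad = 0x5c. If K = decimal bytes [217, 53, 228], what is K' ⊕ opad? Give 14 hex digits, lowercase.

Key decimal bytes [217, 53, 228] = d9 35 e4 is 3 bytes ≤ B = 7; zero-pad to 7 bytes: K' = d9 35 e4 00 00 00 00.
XOR each byte with 0x5c: d9⊕5c=85, 35⊕5c=69, e4⊕5c=b8, 00⊕5c=5c, 00⊕5c=5c, 00⊕5c=5c, 00⊕5c=5c.

8569b85c5c5c5c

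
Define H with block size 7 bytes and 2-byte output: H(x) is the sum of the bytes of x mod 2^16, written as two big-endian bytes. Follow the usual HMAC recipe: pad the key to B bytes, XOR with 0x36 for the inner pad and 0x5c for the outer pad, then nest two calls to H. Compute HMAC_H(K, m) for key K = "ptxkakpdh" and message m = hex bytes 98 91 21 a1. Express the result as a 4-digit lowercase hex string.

02e9

Key "ptxkakpdh" = 70 74 78 6b 61 6b 70 64 68 is 9 bytes > B = 7, so hash it first: H(key) = 03 cf, then zero-pad to 7 bytes: K' = 03 cf 00 00 00 00 00.
K' ⊕ ipad = 35 f9 36 36 36 36 36.  K' ⊕ opad = 5f 93 5c 5c 5c 5c 5c.
Inner input = (K'⊕ipad) ∥ m = 35 f9 36 36 36 36 36 ∥ 98 91 21 a1.
Inner hash: sum = 53+249+54+54+54+54+54+152+145+33+161 = 1063 → 04 27.
Outer input = (K'⊕opad) ∥ inner = 5f 93 5c 5c 5c 5c 5c ∥ 04 27.
Outer hash (tag): sum = 95+147+92+92+92+92+92+4+39 = 745 → 02 e9.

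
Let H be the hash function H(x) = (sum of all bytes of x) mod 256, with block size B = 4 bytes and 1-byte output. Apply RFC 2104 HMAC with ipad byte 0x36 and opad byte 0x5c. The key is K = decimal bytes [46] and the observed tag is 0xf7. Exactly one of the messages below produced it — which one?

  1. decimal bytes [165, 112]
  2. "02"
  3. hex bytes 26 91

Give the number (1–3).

Key decimal bytes [46] = 2e is 1 byte ≤ B = 4; zero-pad to 4 bytes: K' = 2e 00 00 00.
K' ⊕ ipad = 18 36 36 36; K' ⊕ opad = 72 5c 5c 5c.
m1: inner = H(18 36 36 36 a5 70) = cf; tag = H(72 5c 5c 5c cf) = 55
m2: inner = H(18 36 36 36 30 32) = 1c; tag = H(72 5c 5c 5c 1c) = a2
m3: inner = H(18 36 36 36 26 91) = 71; tag = H(72 5c 5c 5c 71) = f7 ← matches

3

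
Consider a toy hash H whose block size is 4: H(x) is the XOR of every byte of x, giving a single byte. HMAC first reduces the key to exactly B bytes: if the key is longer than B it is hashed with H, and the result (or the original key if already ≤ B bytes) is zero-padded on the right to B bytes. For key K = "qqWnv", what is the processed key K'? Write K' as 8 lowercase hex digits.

|K| = 5 > B = 4, so first hash the key.
H(K): XOR 71⊕71⊕57⊕6e⊕76 = 4f.
Zero-pad H(K) = 4f to 4 bytes: K' = 4f 00 00 00.

4f000000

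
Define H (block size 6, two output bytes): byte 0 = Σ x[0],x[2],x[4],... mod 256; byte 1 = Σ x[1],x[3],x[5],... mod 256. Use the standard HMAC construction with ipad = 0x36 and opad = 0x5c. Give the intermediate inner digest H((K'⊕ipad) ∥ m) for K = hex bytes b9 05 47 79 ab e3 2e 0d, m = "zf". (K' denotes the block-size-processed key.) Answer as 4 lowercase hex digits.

d52a

Key hex bytes b9 05 47 79 ab e3 2e 0d is 8 bytes > B = 6, so hash it first: H(key) = d9 6e, then zero-pad to 6 bytes: K' = d9 6e 00 00 00 00.
K' ⊕ ipad = ef 58 36 36 36 36.
Inner input = ef 58 36 36 36 36 ∥ 7a 66.
Inner hash: even-index sum = 469 mod 256 = 213; odd-index sum = 298 mod 256 = 42 → d5 2a.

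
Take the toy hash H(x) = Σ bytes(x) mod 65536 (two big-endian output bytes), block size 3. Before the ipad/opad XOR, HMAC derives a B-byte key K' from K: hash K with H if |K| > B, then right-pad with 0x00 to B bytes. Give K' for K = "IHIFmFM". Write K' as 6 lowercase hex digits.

022000

|K| = 7 > B = 3, so first hash the key.
H(K): sum = 73+72+73+70+109+70+77 = 544 → 02 20.
Zero-pad H(K) = 02 20 to 3 bytes: K' = 02 20 00.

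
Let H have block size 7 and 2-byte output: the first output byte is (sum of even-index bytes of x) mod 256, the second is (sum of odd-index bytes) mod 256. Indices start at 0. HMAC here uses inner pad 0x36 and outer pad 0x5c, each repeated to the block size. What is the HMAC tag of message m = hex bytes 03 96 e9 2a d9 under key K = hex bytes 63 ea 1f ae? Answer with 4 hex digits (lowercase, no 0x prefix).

a9ae

Key hex bytes 63 ea 1f ae is 4 bytes ≤ B = 7; zero-pad to 7 bytes: K' = 63 ea 1f ae 00 00 00.
K' ⊕ ipad = 55 dc 29 98 36 36 36.  K' ⊕ opad = 3f b6 43 f2 5c 5c 5c.
Inner input = (K'⊕ipad) ∥ m = 55 dc 29 98 36 36 36 ∥ 03 96 e9 2a d9.
Inner hash: even-index sum = 426 mod 256 = 170; odd-index sum = 879 mod 256 = 111 → aa 6f.
Outer input = (K'⊕opad) ∥ inner = 3f b6 43 f2 5c 5c 5c ∥ aa 6f.
Outer hash (tag): even-index sum = 425 mod 256 = 169; odd-index sum = 686 mod 256 = 174 → a9 ae.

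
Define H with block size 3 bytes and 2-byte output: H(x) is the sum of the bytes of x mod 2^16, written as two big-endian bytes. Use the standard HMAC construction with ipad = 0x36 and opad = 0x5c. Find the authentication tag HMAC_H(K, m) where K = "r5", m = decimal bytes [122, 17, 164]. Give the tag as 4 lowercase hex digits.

Key "r5" = 72 35 is 2 bytes ≤ B = 3; zero-pad to 3 bytes: K' = 72 35 00.
K' ⊕ ipad = 44 03 36.  K' ⊕ opad = 2e 69 5c.
Inner input = (K'⊕ipad) ∥ m = 44 03 36 ∥ 7a 11 a4.
Inner hash: sum = 68+3+54+122+17+164 = 428 → 01 ac.
Outer input = (K'⊕opad) ∥ inner = 2e 69 5c ∥ 01 ac.
Outer hash (tag): sum = 46+105+92+1+172 = 416 → 01 a0.

01a0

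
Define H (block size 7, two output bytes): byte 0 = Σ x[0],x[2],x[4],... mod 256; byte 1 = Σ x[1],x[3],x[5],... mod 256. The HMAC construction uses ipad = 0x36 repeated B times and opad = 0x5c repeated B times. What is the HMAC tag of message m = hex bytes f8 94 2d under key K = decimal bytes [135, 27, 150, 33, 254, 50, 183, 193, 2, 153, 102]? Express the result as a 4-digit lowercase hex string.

098e

Key decimal bytes [135, 27, 150, 33, 254, 50, 183, 193, 2, 153, 102] = 87 1b 96 21 fe 32 b7 c1 02 99 66 is 11 bytes > B = 7, so hash it first: H(key) = 3a c8, then zero-pad to 7 bytes: K' = 3a c8 00 00 00 00 00.
K' ⊕ ipad = 0c fe 36 36 36 36 36.  K' ⊕ opad = 66 94 5c 5c 5c 5c 5c.
Inner input = (K'⊕ipad) ∥ m = 0c fe 36 36 36 36 36 ∥ f8 94 2d.
Inner hash: even-index sum = 322 mod 256 = 66; odd-index sum = 655 mod 256 = 143 → 42 8f.
Outer input = (K'⊕opad) ∥ inner = 66 94 5c 5c 5c 5c 5c ∥ 42 8f.
Outer hash (tag): even-index sum = 521 mod 256 = 9; odd-index sum = 398 mod 256 = 142 → 09 8e.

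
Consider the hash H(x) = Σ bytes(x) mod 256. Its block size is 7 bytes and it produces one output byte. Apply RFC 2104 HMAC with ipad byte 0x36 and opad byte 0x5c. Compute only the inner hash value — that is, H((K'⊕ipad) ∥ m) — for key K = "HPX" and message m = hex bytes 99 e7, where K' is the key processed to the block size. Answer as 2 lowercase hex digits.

aa

Key "HPX" = 48 50 58 is 3 bytes ≤ B = 7; zero-pad to 7 bytes: K' = 48 50 58 00 00 00 00.
K' ⊕ ipad = 7e 66 6e 36 36 36 36.
Inner input = 7e 66 6e 36 36 36 36 ∥ 99 e7.
Inner hash: sum = 126+102+110+54+54+54+54+153+231 = 938; mod 256 = 170 → aa.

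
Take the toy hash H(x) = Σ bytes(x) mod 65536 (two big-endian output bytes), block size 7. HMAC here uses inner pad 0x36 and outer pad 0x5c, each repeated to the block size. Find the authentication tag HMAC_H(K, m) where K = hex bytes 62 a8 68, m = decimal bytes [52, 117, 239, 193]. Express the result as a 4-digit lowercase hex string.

035b

Key hex bytes 62 a8 68 is 3 bytes ≤ B = 7; zero-pad to 7 bytes: K' = 62 a8 68 00 00 00 00.
K' ⊕ ipad = 54 9e 5e 36 36 36 36.  K' ⊕ opad = 3e f4 34 5c 5c 5c 5c.
Inner input = (K'⊕ipad) ∥ m = 54 9e 5e 36 36 36 36 ∥ 34 75 ef c1.
Inner hash: sum = 84+158+94+54+54+54+54+52+117+239+193 = 1153 → 04 81.
Outer input = (K'⊕opad) ∥ inner = 3e f4 34 5c 5c 5c 5c ∥ 04 81.
Outer hash (tag): sum = 62+244+52+92+92+92+92+4+129 = 859 → 03 5b.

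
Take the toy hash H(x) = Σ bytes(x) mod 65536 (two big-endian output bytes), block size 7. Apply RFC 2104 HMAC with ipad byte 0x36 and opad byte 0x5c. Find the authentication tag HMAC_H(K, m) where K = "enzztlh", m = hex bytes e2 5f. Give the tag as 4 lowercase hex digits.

Key "enzztlh" = 65 6e 7a 7a 74 6c 68 is exactly B = 7 bytes: K' = 65 6e 7a 7a 74 6c 68.
K' ⊕ ipad = 53 58 4c 4c 42 5a 5e.  K' ⊕ opad = 39 32 26 26 28 30 34.
Inner input = (K'⊕ipad) ∥ m = 53 58 4c 4c 42 5a 5e ∥ e2 5f.
Inner hash: sum = 83+88+76+76+66+90+94+226+95 = 894 → 03 7e.
Outer input = (K'⊕opad) ∥ inner = 39 32 26 26 28 30 34 ∥ 03 7e.
Outer hash (tag): sum = 57+50+38+38+40+48+52+3+126 = 452 → 01 c4.

01c4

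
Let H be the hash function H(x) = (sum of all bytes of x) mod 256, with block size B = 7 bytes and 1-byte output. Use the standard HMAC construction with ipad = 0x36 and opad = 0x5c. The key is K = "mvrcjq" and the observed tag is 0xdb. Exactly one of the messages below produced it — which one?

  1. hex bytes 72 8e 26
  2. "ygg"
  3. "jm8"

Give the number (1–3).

Key "mvrcjq" = 6d 76 72 63 6a 71 is 6 bytes ≤ B = 7; zero-pad to 7 bytes: K' = 6d 76 72 63 6a 71 00.
K' ⊕ ipad = 5b 40 44 55 5c 47 36; K' ⊕ opad = 31 2a 2e 3f 36 2d 5c.
m1: inner = H(5b 40 44 55 5c 47 36 72 8e 26) = 33; tag = H(31 2a 2e 3f 36 2d 5c 33) = ba
m2: inner = H(5b 40 44 55 5c 47 36 79 67 67) = 54; tag = H(31 2a 2e 3f 36 2d 5c 54) = db ← matches
m3: inner = H(5b 40 44 55 5c 47 36 6a 6d 38) = 1c; tag = H(31 2a 2e 3f 36 2d 5c 1c) = a3

2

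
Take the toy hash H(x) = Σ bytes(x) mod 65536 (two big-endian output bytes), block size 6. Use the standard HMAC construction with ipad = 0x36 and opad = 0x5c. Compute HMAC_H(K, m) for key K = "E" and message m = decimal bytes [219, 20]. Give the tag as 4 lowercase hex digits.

0257

Key "E" = 45 is 1 byte ≤ B = 6; zero-pad to 6 bytes: K' = 45 00 00 00 00 00.
K' ⊕ ipad = 73 36 36 36 36 36.  K' ⊕ opad = 19 5c 5c 5c 5c 5c.
Inner input = (K'⊕ipad) ∥ m = 73 36 36 36 36 36 ∥ db 14.
Inner hash: sum = 115+54+54+54+54+54+219+20 = 624 → 02 70.
Outer input = (K'⊕opad) ∥ inner = 19 5c 5c 5c 5c 5c ∥ 02 70.
Outer hash (tag): sum = 25+92+92+92+92+92+2+112 = 599 → 02 57.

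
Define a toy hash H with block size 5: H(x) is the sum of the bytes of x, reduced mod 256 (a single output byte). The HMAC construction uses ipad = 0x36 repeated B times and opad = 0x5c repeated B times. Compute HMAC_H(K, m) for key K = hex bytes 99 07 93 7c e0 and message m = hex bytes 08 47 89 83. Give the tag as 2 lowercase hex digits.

Key hex bytes 99 07 93 7c e0 is exactly B = 5 bytes: K' = 99 07 93 7c e0.
K' ⊕ ipad = af 31 a5 4a d6.  K' ⊕ opad = c5 5b cf 20 bc.
Inner input = (K'⊕ipad) ∥ m = af 31 a5 4a d6 ∥ 08 47 89 83.
Inner hash: sum = 175+49+165+74+214+8+71+137+131 = 1024; mod 256 = 0 → 00.
Outer input = (K'⊕opad) ∥ inner = c5 5b cf 20 bc ∥ 00.
Outer hash (tag): sum = 197+91+207+32+188+0 = 715; mod 256 = 203 → cb.

cb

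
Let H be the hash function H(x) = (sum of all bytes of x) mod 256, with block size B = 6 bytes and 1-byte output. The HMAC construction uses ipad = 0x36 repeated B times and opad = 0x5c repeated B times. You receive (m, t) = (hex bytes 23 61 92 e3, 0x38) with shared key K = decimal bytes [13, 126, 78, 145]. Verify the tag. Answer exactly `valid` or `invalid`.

invalid

Key decimal bytes [13, 126, 78, 145] = 0d 7e 4e 91 is 4 bytes ≤ B = 6; zero-pad to 6 bytes: K' = 0d 7e 4e 91 00 00.
K' ⊕ ipad = 3b 48 78 a7 36 36; K' ⊕ opad = 51 22 12 cd 5c 5c.
Inner hash: sum = 59+72+120+167+54+54+35+97+146+227 = 1031; mod 256 = 7 → 07.
Outer hash (recomputed tag): sum = 81+34+18+205+92+92+7 = 529; mod 256 = 17 → 11.
Recomputed tag = 11; claimed = 38 → mismatch.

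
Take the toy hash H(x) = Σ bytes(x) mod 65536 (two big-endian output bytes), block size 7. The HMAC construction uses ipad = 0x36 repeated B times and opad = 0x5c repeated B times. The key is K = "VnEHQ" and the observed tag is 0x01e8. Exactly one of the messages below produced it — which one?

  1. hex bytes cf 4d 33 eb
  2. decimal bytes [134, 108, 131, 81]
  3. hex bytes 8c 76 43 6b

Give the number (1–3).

Key "VnEHQ" = 56 6e 45 48 51 is 5 bytes ≤ B = 7; zero-pad to 7 bytes: K' = 56 6e 45 48 51 00 00.
K' ⊕ ipad = 60 58 73 7e 67 36 36; K' ⊕ opad = 0a 32 19 14 0d 5c 5c.
m1: inner = H(60 58 73 7e 67 36 36 cf 4d 33 eb) = 04 b6; tag = H(0a 32 19 14 0d 5c 5c 04 b6) = 01e8 ← matches
m2: inner = H(60 58 73 7e 67 36 36 86 6c 83 51) = 04 42; tag = H(0a 32 19 14 0d 5c 5c 04 42) = 0174
m3: inner = H(60 58 73 7e 67 36 36 8c 76 43 6b) = 04 2c; tag = H(0a 32 19 14 0d 5c 5c 04 2c) = 015e

1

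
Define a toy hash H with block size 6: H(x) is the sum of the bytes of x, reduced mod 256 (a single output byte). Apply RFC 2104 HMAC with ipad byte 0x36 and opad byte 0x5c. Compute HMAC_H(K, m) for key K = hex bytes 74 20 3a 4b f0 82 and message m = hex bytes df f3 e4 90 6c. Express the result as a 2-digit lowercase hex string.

b8

Key hex bytes 74 20 3a 4b f0 82 is exactly B = 6 bytes: K' = 74 20 3a 4b f0 82.
K' ⊕ ipad = 42 16 0c 7d c6 b4.  K' ⊕ opad = 28 7c 66 17 ac de.
Inner input = (K'⊕ipad) ∥ m = 42 16 0c 7d c6 b4 ∥ df f3 e4 90 6c.
Inner hash: sum = 66+22+12+125+198+180+223+243+228+144+108 = 1549; mod 256 = 13 → 0d.
Outer input = (K'⊕opad) ∥ inner = 28 7c 66 17 ac de ∥ 0d.
Outer hash (tag): sum = 40+124+102+23+172+222+13 = 696; mod 256 = 184 → b8.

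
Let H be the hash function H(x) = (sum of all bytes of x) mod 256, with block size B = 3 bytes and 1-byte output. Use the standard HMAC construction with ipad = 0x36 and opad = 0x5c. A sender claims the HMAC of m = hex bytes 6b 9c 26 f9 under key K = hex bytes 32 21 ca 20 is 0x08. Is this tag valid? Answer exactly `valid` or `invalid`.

invalid

Key hex bytes 32 21 ca 20 is 4 bytes > B = 3, so hash it first: H(key) = 3d, then zero-pad to 3 bytes: K' = 3d 00 00.
K' ⊕ ipad = 0b 36 36; K' ⊕ opad = 61 5c 5c.
Inner hash: sum = 11+54+54+107+156+38+249 = 669; mod 256 = 157 → 9d.
Outer hash (recomputed tag): sum = 97+92+92+157 = 438; mod 256 = 182 → b6.
Recomputed tag = b6; claimed = 08 → mismatch.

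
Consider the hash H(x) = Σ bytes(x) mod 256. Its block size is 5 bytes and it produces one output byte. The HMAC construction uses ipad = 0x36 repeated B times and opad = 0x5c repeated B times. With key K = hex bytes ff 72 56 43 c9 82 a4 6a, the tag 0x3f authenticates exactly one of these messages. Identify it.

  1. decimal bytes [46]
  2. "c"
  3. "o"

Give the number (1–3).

Key hex bytes ff 72 56 43 c9 82 a4 6a is 8 bytes > B = 5, so hash it first: H(key) = 63, then zero-pad to 5 bytes: K' = 63 00 00 00 00.
K' ⊕ ipad = 55 36 36 36 36; K' ⊕ opad = 3f 5c 5c 5c 5c.
m1: inner = H(55 36 36 36 36 2e) = 5b; tag = H(3f 5c 5c 5c 5c 5b) = 0a
m2: inner = H(55 36 36 36 36 63) = 90; tag = H(3f 5c 5c 5c 5c 90) = 3f ← matches
m3: inner = H(55 36 36 36 36 6f) = 9c; tag = H(3f 5c 5c 5c 5c 9c) = 4b

2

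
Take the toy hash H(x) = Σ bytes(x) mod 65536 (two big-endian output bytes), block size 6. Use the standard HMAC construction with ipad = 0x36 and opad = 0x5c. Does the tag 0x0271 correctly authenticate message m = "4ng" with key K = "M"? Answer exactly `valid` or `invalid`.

Key "M" = 4d is 1 byte ≤ B = 6; zero-pad to 6 bytes: K' = 4d 00 00 00 00 00.
K' ⊕ ipad = 7b 36 36 36 36 36; K' ⊕ opad = 11 5c 5c 5c 5c 5c.
Inner hash: sum = 123+54+54+54+54+54+52+110+103 = 658 → 02 92.
Outer hash (recomputed tag): sum = 17+92+92+92+92+92+2+146 = 625 → 02 71.
Recomputed tag = 0271; claimed = 0271 → match.

valid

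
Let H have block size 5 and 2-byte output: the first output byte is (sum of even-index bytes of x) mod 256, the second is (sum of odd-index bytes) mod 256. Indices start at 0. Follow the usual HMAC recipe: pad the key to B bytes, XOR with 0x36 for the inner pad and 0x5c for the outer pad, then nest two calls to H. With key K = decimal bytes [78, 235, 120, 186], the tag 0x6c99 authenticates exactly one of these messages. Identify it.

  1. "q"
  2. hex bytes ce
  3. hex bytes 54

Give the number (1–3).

1

Key decimal bytes [78, 235, 120, 186] = 4e eb 78 ba is 4 bytes ≤ B = 5; zero-pad to 5 bytes: K' = 4e eb 78 ba 00.
K' ⊕ ipad = 78 dd 4e 8c 36; K' ⊕ opad = 12 b7 24 e6 5c.
m1: inner = H(78 dd 4e 8c 36 71) = fc da; tag = H(12 b7 24 e6 5c fc da) = 6c99 ← matches
m2: inner = H(78 dd 4e 8c 36 ce) = fc 37; tag = H(12 b7 24 e6 5c fc 37) = c999
m3: inner = H(78 dd 4e 8c 36 54) = fc bd; tag = H(12 b7 24 e6 5c fc bd) = 4f99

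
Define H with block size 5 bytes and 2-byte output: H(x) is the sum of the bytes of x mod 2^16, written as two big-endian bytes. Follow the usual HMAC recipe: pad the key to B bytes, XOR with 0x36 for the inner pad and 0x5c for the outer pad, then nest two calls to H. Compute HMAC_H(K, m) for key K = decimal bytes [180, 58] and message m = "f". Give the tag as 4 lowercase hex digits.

Key decimal bytes [180, 58] = b4 3a is 2 bytes ≤ B = 5; zero-pad to 5 bytes: K' = b4 3a 00 00 00.
K' ⊕ ipad = 82 0c 36 36 36.  K' ⊕ opad = e8 66 5c 5c 5c.
Inner input = (K'⊕ipad) ∥ m = 82 0c 36 36 36 ∥ 66.
Inner hash: sum = 130+12+54+54+54+102 = 406 → 01 96.
Outer input = (K'⊕opad) ∥ inner = e8 66 5c 5c 5c ∥ 01 96.
Outer hash (tag): sum = 232+102+92+92+92+1+150 = 761 → 02 f9.

02f9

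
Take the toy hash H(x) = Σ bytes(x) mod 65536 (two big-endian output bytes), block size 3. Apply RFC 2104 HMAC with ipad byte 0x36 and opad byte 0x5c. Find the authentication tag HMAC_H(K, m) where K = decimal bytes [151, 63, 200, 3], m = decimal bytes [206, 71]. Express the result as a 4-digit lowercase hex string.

01d1

Key decimal bytes [151, 63, 200, 3] = 97 3f c8 03 is 4 bytes > B = 3, so hash it first: H(key) = 01 a1, then zero-pad to 3 bytes: K' = 01 a1 00.
K' ⊕ ipad = 37 97 36.  K' ⊕ opad = 5d fd 5c.
Inner input = (K'⊕ipad) ∥ m = 37 97 36 ∥ ce 47.
Inner hash: sum = 55+151+54+206+71 = 537 → 02 19.
Outer input = (K'⊕opad) ∥ inner = 5d fd 5c ∥ 02 19.
Outer hash (tag): sum = 93+253+92+2+25 = 465 → 01 d1.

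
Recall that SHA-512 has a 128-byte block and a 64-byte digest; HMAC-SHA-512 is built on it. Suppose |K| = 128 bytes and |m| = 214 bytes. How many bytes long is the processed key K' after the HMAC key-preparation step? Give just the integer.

Key is 128 ≤ 128 bytes, zero-padded: |K'| = 128.

128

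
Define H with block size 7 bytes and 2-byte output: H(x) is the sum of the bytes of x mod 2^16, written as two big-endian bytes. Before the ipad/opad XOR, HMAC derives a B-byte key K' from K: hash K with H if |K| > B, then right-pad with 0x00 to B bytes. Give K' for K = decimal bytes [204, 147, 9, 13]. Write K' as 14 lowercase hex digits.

cc93090d000000

Key decimal bytes [204, 147, 9, 13] = cc 93 09 0d is 4 bytes ≤ B = 7; zero-pad to 7 bytes: K' = cc 93 09 0d 00 00 00.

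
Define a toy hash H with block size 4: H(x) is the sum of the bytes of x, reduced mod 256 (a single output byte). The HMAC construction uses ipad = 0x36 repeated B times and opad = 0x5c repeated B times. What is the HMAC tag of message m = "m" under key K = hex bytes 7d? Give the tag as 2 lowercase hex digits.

Key hex bytes 7d is 1 byte ≤ B = 4; zero-pad to 4 bytes: K' = 7d 00 00 00.
K' ⊕ ipad = 4b 36 36 36.  K' ⊕ opad = 21 5c 5c 5c.
Inner input = (K'⊕ipad) ∥ m = 4b 36 36 36 ∥ 6d.
Inner hash: sum = 75+54+54+54+109 = 346; mod 256 = 90 → 5a.
Outer input = (K'⊕opad) ∥ inner = 21 5c 5c 5c ∥ 5a.
Outer hash (tag): sum = 33+92+92+92+90 = 399; mod 256 = 143 → 8f.

8f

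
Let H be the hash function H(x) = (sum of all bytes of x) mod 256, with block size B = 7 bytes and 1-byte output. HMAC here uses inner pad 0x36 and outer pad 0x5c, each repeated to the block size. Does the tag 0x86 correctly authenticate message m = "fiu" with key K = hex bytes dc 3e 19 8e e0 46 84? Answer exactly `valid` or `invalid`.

invalid

Key hex bytes dc 3e 19 8e e0 46 84 is exactly B = 7 bytes: K' = dc 3e 19 8e e0 46 84.
K' ⊕ ipad = ea 08 2f b8 d6 70 b2; K' ⊕ opad = 80 62 45 d2 bc 1a d8.
Inner hash: sum = 234+8+47+184+214+112+178+102+105+117 = 1301; mod 256 = 21 → 15.
Outer hash (recomputed tag): sum = 128+98+69+210+188+26+216+21 = 956; mod 256 = 188 → bc.
Recomputed tag = bc; claimed = 86 → mismatch.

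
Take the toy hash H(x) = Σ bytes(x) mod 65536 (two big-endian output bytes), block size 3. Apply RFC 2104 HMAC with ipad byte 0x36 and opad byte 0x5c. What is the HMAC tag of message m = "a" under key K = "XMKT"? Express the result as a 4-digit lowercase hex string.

Key "XMKT" = 58 4d 4b 54 is 4 bytes > B = 3, so hash it first: H(key) = 01 44, then zero-pad to 3 bytes: K' = 01 44 00.
K' ⊕ ipad = 37 72 36.  K' ⊕ opad = 5d 18 5c.
Inner input = (K'⊕ipad) ∥ m = 37 72 36 ∥ 61.
Inner hash: sum = 55+114+54+97 = 320 → 01 40.
Outer input = (K'⊕opad) ∥ inner = 5d 18 5c ∥ 01 40.
Outer hash (tag): sum = 93+24+92+1+64 = 274 → 01 12.

0112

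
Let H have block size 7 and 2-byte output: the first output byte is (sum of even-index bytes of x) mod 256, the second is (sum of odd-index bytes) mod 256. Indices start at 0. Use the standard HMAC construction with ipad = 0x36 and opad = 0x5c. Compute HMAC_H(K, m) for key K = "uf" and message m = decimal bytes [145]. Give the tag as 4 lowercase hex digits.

8ad7

Key "uf" = 75 66 is 2 bytes ≤ B = 7; zero-pad to 7 bytes: K' = 75 66 00 00 00 00 00.
K' ⊕ ipad = 43 50 36 36 36 36 36.  K' ⊕ opad = 29 3a 5c 5c 5c 5c 5c.
Inner input = (K'⊕ipad) ∥ m = 43 50 36 36 36 36 36 ∥ 91.
Inner hash: even-index sum = 229 mod 256 = 229; odd-index sum = 333 mod 256 = 77 → e5 4d.
Outer input = (K'⊕opad) ∥ inner = 29 3a 5c 5c 5c 5c 5c ∥ e5 4d.
Outer hash (tag): even-index sum = 394 mod 256 = 138; odd-index sum = 471 mod 256 = 215 → 8a d7.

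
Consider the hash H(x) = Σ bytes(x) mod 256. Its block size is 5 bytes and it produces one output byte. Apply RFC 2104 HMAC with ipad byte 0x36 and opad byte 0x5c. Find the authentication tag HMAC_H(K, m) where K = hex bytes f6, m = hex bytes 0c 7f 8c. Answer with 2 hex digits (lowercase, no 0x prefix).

c9

Key hex bytes f6 is 1 byte ≤ B = 5; zero-pad to 5 bytes: K' = f6 00 00 00 00.
K' ⊕ ipad = c0 36 36 36 36.  K' ⊕ opad = aa 5c 5c 5c 5c.
Inner input = (K'⊕ipad) ∥ m = c0 36 36 36 36 ∥ 0c 7f 8c.
Inner hash: sum = 192+54+54+54+54+12+127+140 = 687; mod 256 = 175 → af.
Outer input = (K'⊕opad) ∥ inner = aa 5c 5c 5c 5c ∥ af.
Outer hash (tag): sum = 170+92+92+92+92+175 = 713; mod 256 = 201 → c9.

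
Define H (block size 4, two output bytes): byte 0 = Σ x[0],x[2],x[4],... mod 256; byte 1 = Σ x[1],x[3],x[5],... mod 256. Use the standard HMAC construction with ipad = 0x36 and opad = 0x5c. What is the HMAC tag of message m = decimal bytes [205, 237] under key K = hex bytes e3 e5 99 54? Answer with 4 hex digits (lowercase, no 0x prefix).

d5e3

Key hex bytes e3 e5 99 54 is exactly B = 4 bytes: K' = e3 e5 99 54.
K' ⊕ ipad = d5 d3 af 62.  K' ⊕ opad = bf b9 c5 08.
Inner input = (K'⊕ipad) ∥ m = d5 d3 af 62 ∥ cd ed.
Inner hash: even-index sum = 593 mod 256 = 81; odd-index sum = 546 mod 256 = 34 → 51 22.
Outer input = (K'⊕opad) ∥ inner = bf b9 c5 08 ∥ 51 22.
Outer hash (tag): even-index sum = 469 mod 256 = 213; odd-index sum = 227 mod 256 = 227 → d5 e3.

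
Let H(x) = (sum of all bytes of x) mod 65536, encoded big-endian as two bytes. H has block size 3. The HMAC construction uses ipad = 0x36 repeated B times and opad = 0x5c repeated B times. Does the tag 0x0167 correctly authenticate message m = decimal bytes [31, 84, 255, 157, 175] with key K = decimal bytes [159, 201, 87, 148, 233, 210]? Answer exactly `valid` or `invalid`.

valid

Key decimal bytes [159, 201, 87, 148, 233, 210] = 9f c9 57 94 e9 d2 is 6 bytes > B = 3, so hash it first: H(key) = 04 0e, then zero-pad to 3 bytes: K' = 04 0e 00.
K' ⊕ ipad = 32 38 36; K' ⊕ opad = 58 52 5c.
Inner hash: sum = 50+56+54+31+84+255+157+175 = 862 → 03 5e.
Outer hash (recomputed tag): sum = 88+82+92+3+94 = 359 → 01 67.
Recomputed tag = 0167; claimed = 0167 → match.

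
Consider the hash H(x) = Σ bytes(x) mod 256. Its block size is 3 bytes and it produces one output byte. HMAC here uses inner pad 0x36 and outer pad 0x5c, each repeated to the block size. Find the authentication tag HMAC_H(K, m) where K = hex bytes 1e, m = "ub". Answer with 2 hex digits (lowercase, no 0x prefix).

Key hex bytes 1e is 1 byte ≤ B = 3; zero-pad to 3 bytes: K' = 1e 00 00.
K' ⊕ ipad = 28 36 36.  K' ⊕ opad = 42 5c 5c.
Inner input = (K'⊕ipad) ∥ m = 28 36 36 ∥ 75 62.
Inner hash: sum = 40+54+54+117+98 = 363; mod 256 = 107 → 6b.
Outer input = (K'⊕opad) ∥ inner = 42 5c 5c ∥ 6b.
Outer hash (tag): sum = 66+92+92+107 = 357; mod 256 = 101 → 65.

65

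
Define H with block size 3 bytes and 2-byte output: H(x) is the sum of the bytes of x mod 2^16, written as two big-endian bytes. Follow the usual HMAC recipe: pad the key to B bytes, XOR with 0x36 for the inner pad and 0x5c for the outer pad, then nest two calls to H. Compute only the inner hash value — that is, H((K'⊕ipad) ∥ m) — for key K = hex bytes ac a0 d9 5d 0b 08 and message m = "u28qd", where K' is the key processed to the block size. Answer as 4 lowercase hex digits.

Key hex bytes ac a0 d9 5d 0b 08 is 6 bytes > B = 3, so hash it first: H(key) = 02 95, then zero-pad to 3 bytes: K' = 02 95 00.
K' ⊕ ipad = 34 a3 36.
Inner input = 34 a3 36 ∥ 75 32 38 71 64.
Inner hash: sum = 52+163+54+117+50+56+113+100 = 705 → 02 c1.

02c1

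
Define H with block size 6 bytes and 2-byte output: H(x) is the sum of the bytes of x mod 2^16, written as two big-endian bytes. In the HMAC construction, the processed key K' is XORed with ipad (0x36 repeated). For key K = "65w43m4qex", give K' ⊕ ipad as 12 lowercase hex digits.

Key "65w43m4qex" = 36 35 77 34 33 6d 34 71 65 78 is 10 bytes > B = 6, so hash it first: H(key) = 03 38, then zero-pad to 6 bytes: K' = 03 38 00 00 00 00.
XOR each byte with 0x36: 03⊕36=35, 38⊕36=0e, 00⊕36=36, 00⊕36=36, 00⊕36=36, 00⊕36=36.

350e36363636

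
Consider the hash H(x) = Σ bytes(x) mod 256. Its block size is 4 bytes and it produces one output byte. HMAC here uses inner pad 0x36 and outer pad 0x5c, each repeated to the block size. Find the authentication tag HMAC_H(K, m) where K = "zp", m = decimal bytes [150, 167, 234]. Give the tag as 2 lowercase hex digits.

2f

Key "zp" = 7a 70 is 2 bytes ≤ B = 4; zero-pad to 4 bytes: K' = 7a 70 00 00.
K' ⊕ ipad = 4c 46 36 36.  K' ⊕ opad = 26 2c 5c 5c.
Inner input = (K'⊕ipad) ∥ m = 4c 46 36 36 ∥ 96 a7 ea.
Inner hash: sum = 76+70+54+54+150+167+234 = 805; mod 256 = 37 → 25.
Outer input = (K'⊕opad) ∥ inner = 26 2c 5c 5c ∥ 25.
Outer hash (tag): sum = 38+44+92+92+37 = 303; mod 256 = 47 → 2f.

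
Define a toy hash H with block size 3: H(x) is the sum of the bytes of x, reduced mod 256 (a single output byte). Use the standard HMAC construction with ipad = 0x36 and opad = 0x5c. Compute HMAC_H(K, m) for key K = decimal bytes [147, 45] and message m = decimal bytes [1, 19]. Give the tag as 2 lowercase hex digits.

a6

Key decimal bytes [147, 45] = 93 2d is 2 bytes ≤ B = 3; zero-pad to 3 bytes: K' = 93 2d 00.
K' ⊕ ipad = a5 1b 36.  K' ⊕ opad = cf 71 5c.
Inner input = (K'⊕ipad) ∥ m = a5 1b 36 ∥ 01 13.
Inner hash: sum = 165+27+54+1+19 = 266; mod 256 = 10 → 0a.
Outer input = (K'⊕opad) ∥ inner = cf 71 5c ∥ 0a.
Outer hash (tag): sum = 207+113+92+10 = 422; mod 256 = 166 → a6.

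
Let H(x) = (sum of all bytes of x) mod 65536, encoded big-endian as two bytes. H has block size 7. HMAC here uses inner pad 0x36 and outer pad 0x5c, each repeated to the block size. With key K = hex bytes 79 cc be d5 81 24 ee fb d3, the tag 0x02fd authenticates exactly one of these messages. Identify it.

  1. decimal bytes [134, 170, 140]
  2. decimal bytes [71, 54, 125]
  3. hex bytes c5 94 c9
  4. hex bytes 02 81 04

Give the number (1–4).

3

Key hex bytes 79 cc be d5 81 24 ee fb d3 is 9 bytes > B = 7, so hash it first: H(key) = 06 39, then zero-pad to 7 bytes: K' = 06 39 00 00 00 00 00.
K' ⊕ ipad = 30 0f 36 36 36 36 36; K' ⊕ opad = 5a 65 5c 5c 5c 5c 5c.
m1: inner = H(30 0f 36 36 36 36 36 86 aa 8c) = 03 09; tag = H(5a 65 5c 5c 5c 5c 5c 03 09) = 0297
m2: inner = H(30 0f 36 36 36 36 36 47 36 7d) = 02 47; tag = H(5a 65 5c 5c 5c 5c 5c 02 47) = 02d4
m3: inner = H(30 0f 36 36 36 36 36 c5 94 c9) = 03 6f; tag = H(5a 65 5c 5c 5c 5c 5c 03 6f) = 02fd ← matches
m4: inner = H(30 0f 36 36 36 36 36 02 81 04) = 01 d4; tag = H(5a 65 5c 5c 5c 5c 5c 01 d4) = 0360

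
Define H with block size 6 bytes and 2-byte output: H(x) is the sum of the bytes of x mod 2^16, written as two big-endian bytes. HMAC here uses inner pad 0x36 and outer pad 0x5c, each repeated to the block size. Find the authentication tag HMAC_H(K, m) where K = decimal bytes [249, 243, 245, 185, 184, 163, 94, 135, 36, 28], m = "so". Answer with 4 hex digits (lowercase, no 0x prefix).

0228

Key decimal bytes [249, 243, 245, 185, 184, 163, 94, 135, 36, 28] = f9 f3 f5 b9 b8 a3 5e 87 24 1c is 10 bytes > B = 6, so hash it first: H(key) = 06 1a, then zero-pad to 6 bytes: K' = 06 1a 00 00 00 00.
K' ⊕ ipad = 30 2c 36 36 36 36.  K' ⊕ opad = 5a 46 5c 5c 5c 5c.
Inner input = (K'⊕ipad) ∥ m = 30 2c 36 36 36 36 ∥ 73 6f.
Inner hash: sum = 48+44+54+54+54+54+115+111 = 534 → 02 16.
Outer input = (K'⊕opad) ∥ inner = 5a 46 5c 5c 5c 5c ∥ 02 16.
Outer hash (tag): sum = 90+70+92+92+92+92+2+22 = 552 → 02 28.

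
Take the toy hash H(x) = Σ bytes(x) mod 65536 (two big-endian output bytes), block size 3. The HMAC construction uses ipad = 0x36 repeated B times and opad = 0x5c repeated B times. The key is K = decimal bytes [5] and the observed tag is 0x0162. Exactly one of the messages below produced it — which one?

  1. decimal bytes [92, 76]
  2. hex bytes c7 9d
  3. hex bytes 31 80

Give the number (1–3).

3

Key decimal bytes [5] = 05 is 1 byte ≤ B = 3; zero-pad to 3 bytes: K' = 05 00 00.
K' ⊕ ipad = 33 36 36; K' ⊕ opad = 59 5c 5c.
m1: inner = H(33 36 36 5c 4c) = 01 47; tag = H(59 5c 5c 01 47) = 0159
m2: inner = H(33 36 36 c7 9d) = 02 03; tag = H(59 5c 5c 02 03) = 0116
m3: inner = H(33 36 36 31 80) = 01 50; tag = H(59 5c 5c 01 50) = 0162 ← matches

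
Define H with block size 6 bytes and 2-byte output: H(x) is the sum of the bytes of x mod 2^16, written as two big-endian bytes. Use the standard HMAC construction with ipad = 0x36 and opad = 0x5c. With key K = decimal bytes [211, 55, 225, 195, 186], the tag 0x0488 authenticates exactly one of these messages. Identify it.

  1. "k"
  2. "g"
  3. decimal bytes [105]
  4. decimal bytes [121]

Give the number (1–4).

4

Key decimal bytes [211, 55, 225, 195, 186] = d3 37 e1 c3 ba is 5 bytes ≤ B = 6; zero-pad to 6 bytes: K' = d3 37 e1 c3 ba 00.
K' ⊕ ipad = e5 01 d7 f5 8c 36; K' ⊕ opad = 8f 6b bd 9f e6 5c.
m1: inner = H(e5 01 d7 f5 8c 36 6b) = 03 df; tag = H(8f 6b bd 9f e6 5c 03 df) = 047a
m2: inner = H(e5 01 d7 f5 8c 36 67) = 03 db; tag = H(8f 6b bd 9f e6 5c 03 db) = 0476
m3: inner = H(e5 01 d7 f5 8c 36 69) = 03 dd; tag = H(8f 6b bd 9f e6 5c 03 dd) = 0478
m4: inner = H(e5 01 d7 f5 8c 36 79) = 03 ed; tag = H(8f 6b bd 9f e6 5c 03 ed) = 0488 ← matches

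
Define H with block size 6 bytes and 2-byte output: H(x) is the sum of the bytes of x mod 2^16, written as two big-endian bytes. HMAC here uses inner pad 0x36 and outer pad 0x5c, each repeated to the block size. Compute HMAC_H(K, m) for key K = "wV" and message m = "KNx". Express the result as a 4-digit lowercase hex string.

Key "wV" = 77 56 is 2 bytes ≤ B = 6; zero-pad to 6 bytes: K' = 77 56 00 00 00 00.
K' ⊕ ipad = 41 60 36 36 36 36.  K' ⊕ opad = 2b 0a 5c 5c 5c 5c.
Inner input = (K'⊕ipad) ∥ m = 41 60 36 36 36 36 ∥ 4b 4e 78.
Inner hash: sum = 65+96+54+54+54+54+75+78+120 = 650 → 02 8a.
Outer input = (K'⊕opad) ∥ inner = 2b 0a 5c 5c 5c 5c ∥ 02 8a.
Outer hash (tag): sum = 43+10+92+92+92+92+2+138 = 561 → 02 31.

0231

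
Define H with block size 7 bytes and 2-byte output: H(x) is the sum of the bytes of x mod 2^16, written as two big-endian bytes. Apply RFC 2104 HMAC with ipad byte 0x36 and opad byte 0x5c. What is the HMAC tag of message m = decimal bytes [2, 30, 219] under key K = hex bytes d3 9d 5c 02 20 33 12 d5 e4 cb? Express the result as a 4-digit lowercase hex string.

Key hex bytes d3 9d 5c 02 20 33 12 d5 e4 cb is 10 bytes > B = 7, so hash it first: H(key) = 04 b7, then zero-pad to 7 bytes: K' = 04 b7 00 00 00 00 00.
K' ⊕ ipad = 32 81 36 36 36 36 36.  K' ⊕ opad = 58 eb 5c 5c 5c 5c 5c.
Inner input = (K'⊕ipad) ∥ m = 32 81 36 36 36 36 36 ∥ 02 1e db.
Inner hash: sum = 50+129+54+54+54+54+54+2+30+219 = 700 → 02 bc.
Outer input = (K'⊕opad) ∥ inner = 58 eb 5c 5c 5c 5c 5c ∥ 02 bc.
Outer hash (tag): sum = 88+235+92+92+92+92+92+2+188 = 973 → 03 cd.

03cd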